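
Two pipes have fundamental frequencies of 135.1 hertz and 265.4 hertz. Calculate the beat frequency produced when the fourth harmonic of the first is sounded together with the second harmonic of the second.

Fourth harmonic of the first: 4·135.1 = 540.4 Hz.
Second harmonic of the second: 2·265.4 = 530.8 Hz.
f_beat = |540.4 − 530.8| = 9.6 Hz.

9.6 Hz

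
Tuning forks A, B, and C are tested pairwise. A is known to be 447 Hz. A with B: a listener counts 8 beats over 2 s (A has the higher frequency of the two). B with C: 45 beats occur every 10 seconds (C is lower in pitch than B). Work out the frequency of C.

A–B: Beat frequency = 8/2 = 4 Hz.
B is below A, so f_B = 447 − 4 = 443 Hz.
B–C: Beat frequency = 45/10 = 4.5 Hz.
C is below B, so f_C = 443 − 4.5 = 438.5 Hz.

438.5 Hz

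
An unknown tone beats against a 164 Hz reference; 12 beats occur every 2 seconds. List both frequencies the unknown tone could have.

158 Hz or 170 Hz

Beat frequency = 12/2 = 6 Hz.
|f − 164| = 6, so f = 164 ± 6.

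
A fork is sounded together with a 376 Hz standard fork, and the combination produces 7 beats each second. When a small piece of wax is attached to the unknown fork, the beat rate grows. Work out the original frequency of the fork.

369 Hz

|f − 376| = 7, so the fork was at either 369 Hz or 383 Hz.
Loading a fork with wax lowers its frequency; the adjustment lowers the fork's frequency.
The beat rate rose, so the adjustment moved the fork further from 376 Hz — it was already below the reference.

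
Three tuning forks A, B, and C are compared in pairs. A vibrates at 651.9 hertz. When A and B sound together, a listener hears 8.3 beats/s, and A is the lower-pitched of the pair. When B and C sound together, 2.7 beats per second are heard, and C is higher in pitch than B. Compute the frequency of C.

B is above A, so f_B = 651.9 + 8.3 = 660.2 Hz.
C is above B, so f_C = 660.2 + 2.7 = 662.9 Hz.

662.9 Hz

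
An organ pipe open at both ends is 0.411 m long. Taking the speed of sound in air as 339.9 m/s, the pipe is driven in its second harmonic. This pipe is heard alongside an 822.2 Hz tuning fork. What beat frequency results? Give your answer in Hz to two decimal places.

Open pipe: f_n = n·v/(2L) = 2·339.9/(2·0.411) = 827.0073 Hz.
f_beat = |827.0073 − 822.2| = 4.81 Hz.

4.81 Hz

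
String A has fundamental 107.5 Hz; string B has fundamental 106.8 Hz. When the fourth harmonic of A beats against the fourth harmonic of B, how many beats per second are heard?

2.8 Hz

Fourth harmonic of the first: 4·107.5 = 430.0 Hz.
Fourth harmonic of the second: 4·106.8 = 427.2 Hz.
f_beat = |430.0 − 427.2| = 2.8 Hz.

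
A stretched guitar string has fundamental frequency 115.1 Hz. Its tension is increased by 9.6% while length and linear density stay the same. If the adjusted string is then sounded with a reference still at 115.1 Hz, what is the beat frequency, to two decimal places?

For a string, f ∝ √T, so the new frequency is 115.1·√1.096 = 120.4982 Hz.
f_beat = |120.4982 − 115.1| = 5.40 Hz.

5.40 Hz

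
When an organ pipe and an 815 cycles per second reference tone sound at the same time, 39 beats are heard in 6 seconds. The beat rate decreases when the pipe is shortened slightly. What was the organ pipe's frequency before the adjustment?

Beat frequency = 39/6 = 6.5 Hz.
|f − 815| = 6.5, so the organ pipe was at either 808.5 Hz or 821.5 Hz.
A shorter pipe has a higher fundamental; the adjustment raises the organ pipe's frequency.
The beat rate fell, so the adjustment moved the organ pipe toward 815 Hz — it must have started below the reference.

808.5 Hz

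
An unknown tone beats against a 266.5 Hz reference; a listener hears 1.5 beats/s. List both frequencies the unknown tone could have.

265 Hz or 268 Hz

|f − 266.5| = 1.5, so f = 266.5 ± 1.5.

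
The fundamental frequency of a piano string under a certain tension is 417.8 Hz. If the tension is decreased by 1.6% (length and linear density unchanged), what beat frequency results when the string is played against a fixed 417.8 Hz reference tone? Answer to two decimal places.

3.36 Hz

For a string, f ∝ √T, so the new frequency is 417.8·√0.984 = 414.4441 Hz.
f_beat = |414.4441 − 417.8| = 3.36 Hz.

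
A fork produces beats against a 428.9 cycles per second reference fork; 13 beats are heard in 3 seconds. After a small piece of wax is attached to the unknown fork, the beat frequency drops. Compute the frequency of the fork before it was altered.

433.2333 Hz

Beat frequency = 13/3 = 4.3333 Hz.
|f − 428.9| = 4.3333, so the fork was at either 424.5667 Hz or 433.2333 Hz.
Loading a fork with wax lowers its frequency; the adjustment lowers the fork's frequency.
The beat rate fell, so the adjustment moved the fork toward 428.9 Hz — it must have started above the reference.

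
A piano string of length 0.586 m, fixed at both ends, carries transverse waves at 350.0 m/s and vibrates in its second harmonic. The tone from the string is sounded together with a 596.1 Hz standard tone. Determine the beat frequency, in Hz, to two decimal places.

For a string fixed at both ends, f_n = n·v/(2L) = 2·350.0/(2·0.586) = 597.2696 Hz.
f_beat = |597.2696 − 596.1| = 1.17 Hz.

1.17 Hz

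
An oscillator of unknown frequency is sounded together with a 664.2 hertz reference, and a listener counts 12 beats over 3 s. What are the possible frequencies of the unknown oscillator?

Beat frequency = 12/3 = 4 Hz.
|f − 664.2| = 4, so f = 664.2 ± 4.

660.2 Hz or 668.2 Hz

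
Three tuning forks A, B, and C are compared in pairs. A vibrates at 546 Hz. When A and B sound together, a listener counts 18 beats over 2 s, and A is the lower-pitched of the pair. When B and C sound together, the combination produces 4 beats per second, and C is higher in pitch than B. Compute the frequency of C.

559 Hz

A–B: Beat frequency = 18/2 = 9 Hz.
B is above A, so f_B = 546 + 9 = 555 Hz.
C is above B, so f_C = 555 + 4 = 559 Hz.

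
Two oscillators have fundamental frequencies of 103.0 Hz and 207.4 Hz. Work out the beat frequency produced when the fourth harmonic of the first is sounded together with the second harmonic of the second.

2.8 Hz

Fourth harmonic of the first: 4·103.0 = 412.0 Hz.
Second harmonic of the second: 2·207.4 = 414.8 Hz.
f_beat = |412.0 − 414.8| = 2.8 Hz.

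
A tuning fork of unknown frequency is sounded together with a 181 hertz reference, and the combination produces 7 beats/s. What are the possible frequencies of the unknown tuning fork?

|f − 181| = 7, so f = 181 ± 7.

174 Hz or 188 Hz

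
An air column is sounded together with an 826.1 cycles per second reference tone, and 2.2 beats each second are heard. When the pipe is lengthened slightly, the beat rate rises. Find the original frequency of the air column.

|f − 826.1| = 2.2, so the air column was at either 823.9 Hz or 828.3 Hz.
A longer pipe has a lower fundamental; the adjustment lowers the air column's frequency.
The beat rate rose, so the adjustment moved the air column further from 826.1 Hz — it was already below the reference.

823.9 Hz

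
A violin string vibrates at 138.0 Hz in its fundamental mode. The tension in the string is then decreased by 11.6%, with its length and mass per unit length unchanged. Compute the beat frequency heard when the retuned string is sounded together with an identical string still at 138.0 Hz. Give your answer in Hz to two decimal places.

8.25 Hz

For a string, f ∝ √T, so the new frequency is 138.0·√0.884 = 129.7494 Hz.
f_beat = |129.7494 − 138.0| = 8.25 Hz.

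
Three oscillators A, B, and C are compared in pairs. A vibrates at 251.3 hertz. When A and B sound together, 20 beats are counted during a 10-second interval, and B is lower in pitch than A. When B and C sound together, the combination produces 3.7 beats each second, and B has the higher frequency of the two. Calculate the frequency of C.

A–B: Beat frequency = 20/10 = 2 Hz.
B is below A, so f_B = 251.3 − 2 = 249.3 Hz.
C is below B, so f_C = 249.3 − 3.7 = 245.6 Hz.

245.6 Hz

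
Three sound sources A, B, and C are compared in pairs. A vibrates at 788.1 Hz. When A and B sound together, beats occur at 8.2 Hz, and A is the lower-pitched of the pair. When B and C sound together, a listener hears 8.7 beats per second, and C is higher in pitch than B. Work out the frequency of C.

805 Hz

B is above A, so f_B = 788.1 + 8.2 = 796.3 Hz.
C is above B, so f_C = 796.3 + 8.7 = 805 Hz.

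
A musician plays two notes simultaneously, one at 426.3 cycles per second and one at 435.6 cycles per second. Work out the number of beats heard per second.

The beat frequency equals the magnitude of the frequency difference.
|426.3 − 435.6| = 9.3 Hz.

9.3 Hz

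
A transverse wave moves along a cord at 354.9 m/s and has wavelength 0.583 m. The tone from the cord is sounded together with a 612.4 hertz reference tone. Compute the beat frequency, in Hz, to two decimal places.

Source frequency f = v/λ = 354.9/0.583 = 608.7479 Hz.
f_beat = |608.7479 − 612.4| = 3.65 Hz.

3.65 Hz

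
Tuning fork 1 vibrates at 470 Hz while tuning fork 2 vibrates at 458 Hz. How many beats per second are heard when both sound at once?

12 Hz

The beat frequency equals the magnitude of the frequency difference.
|470 − 458| = 12 Hz.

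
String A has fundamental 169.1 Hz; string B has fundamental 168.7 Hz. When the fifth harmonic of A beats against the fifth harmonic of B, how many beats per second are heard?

2.0 Hz

Fifth harmonic of the first: 5·169.1 = 845.5 Hz.
Fifth harmonic of the second: 5·168.7 = 843.5 Hz.
f_beat = |845.5 − 843.5| = 2.0 Hz.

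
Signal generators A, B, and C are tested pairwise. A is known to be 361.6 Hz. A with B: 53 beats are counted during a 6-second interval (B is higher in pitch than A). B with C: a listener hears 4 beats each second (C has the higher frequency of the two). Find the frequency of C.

374.4333 Hz

A–B: Beat frequency = 53/6 = 8.8333 Hz.
B is above A, so f_B = 361.6 + 8.8333 = 370.4333 Hz.
C is above B, so f_C = 370.4333 + 4 = 374.4333 Hz.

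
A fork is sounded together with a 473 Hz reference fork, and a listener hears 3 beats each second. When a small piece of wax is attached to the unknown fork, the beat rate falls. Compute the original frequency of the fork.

|f − 473| = 3, so the fork was at either 470 Hz or 476 Hz.
Loading a fork with wax lowers its frequency; the adjustment lowers the fork's frequency.
The beat rate fell, so the adjustment moved the fork toward 473 Hz — it must have started above the reference.

476 Hz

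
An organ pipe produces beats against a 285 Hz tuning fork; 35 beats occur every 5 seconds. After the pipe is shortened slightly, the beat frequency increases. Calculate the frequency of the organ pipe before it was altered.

292 Hz

Beat frequency = 35/5 = 7 Hz.
|f − 285| = 7, so the organ pipe was at either 278 Hz or 292 Hz.
A shorter pipe has a higher fundamental; the adjustment raises the organ pipe's frequency.
The beat rate rose, so the adjustment moved the organ pipe further from 285 Hz — it was already above the reference.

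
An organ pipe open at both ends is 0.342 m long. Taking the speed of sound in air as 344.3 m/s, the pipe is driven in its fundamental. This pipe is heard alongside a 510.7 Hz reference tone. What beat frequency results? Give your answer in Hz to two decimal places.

Open pipe: f_n = n·v/(2L) = 1·344.3/(2·0.342) = 503.3626 Hz.
f_beat = |503.3626 − 510.7| = 7.34 Hz.

7.34 Hz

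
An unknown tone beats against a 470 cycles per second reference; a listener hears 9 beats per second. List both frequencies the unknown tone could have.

461 Hz or 479 Hz

|f − 470| = 9, so f = 470 ± 9.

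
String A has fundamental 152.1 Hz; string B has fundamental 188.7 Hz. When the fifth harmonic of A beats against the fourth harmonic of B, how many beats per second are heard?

Fifth harmonic of the first: 5·152.1 = 760.5 Hz.
Fourth harmonic of the second: 4·188.7 = 754.8 Hz.
f_beat = |760.5 − 754.8| = 5.7 Hz.

5.7 Hz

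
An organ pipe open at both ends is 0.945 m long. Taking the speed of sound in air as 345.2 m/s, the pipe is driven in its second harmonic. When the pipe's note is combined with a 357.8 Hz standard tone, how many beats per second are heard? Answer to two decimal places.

7.49 Hz

Open pipe: f_n = n·v/(2L) = 2·345.2/(2·0.945) = 365.2910 Hz.
f_beat = |365.2910 − 357.8| = 7.49 Hz.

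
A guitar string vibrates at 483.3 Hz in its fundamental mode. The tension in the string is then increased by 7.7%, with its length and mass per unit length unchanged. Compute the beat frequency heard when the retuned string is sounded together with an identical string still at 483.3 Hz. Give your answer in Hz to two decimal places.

18.26 Hz

For a string, f ∝ √T, so the new frequency is 483.3·√1.077 = 501.5620 Hz.
f_beat = |501.5620 − 483.3| = 18.26 Hz.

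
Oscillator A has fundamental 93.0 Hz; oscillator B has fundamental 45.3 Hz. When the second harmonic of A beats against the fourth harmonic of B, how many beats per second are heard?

Second harmonic of the first: 2·93.0 = 186.0 Hz.
Fourth harmonic of the second: 4·45.3 = 181.2 Hz.
f_beat = |186.0 − 181.2| = 4.8 Hz.

4.8 Hz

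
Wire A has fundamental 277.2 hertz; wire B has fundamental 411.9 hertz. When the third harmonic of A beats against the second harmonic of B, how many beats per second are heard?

Third harmonic of the first: 3·277.2 = 831.6 Hz.
Second harmonic of the second: 2·411.9 = 823.8 Hz.
f_beat = |831.6 − 823.8| = 7.8 Hz.

7.8 Hz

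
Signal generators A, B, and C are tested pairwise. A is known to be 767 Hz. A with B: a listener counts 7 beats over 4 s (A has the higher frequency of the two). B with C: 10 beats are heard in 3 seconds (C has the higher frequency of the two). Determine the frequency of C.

A–B: Beat frequency = 7/4 = 1.75 Hz.
B is below A, so f_B = 767 − 1.75 = 765.25 Hz.
B–C: Beat frequency = 10/3 = 3.3333 Hz.
C is above B, so f_C = 765.25 + 3.3333 = 768.5833 Hz.

768.5833 Hz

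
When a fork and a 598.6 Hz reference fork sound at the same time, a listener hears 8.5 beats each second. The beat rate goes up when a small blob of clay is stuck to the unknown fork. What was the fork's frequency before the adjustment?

590.1 Hz

|f − 598.6| = 8.5, so the fork was at either 590.1 Hz or 607.1 Hz.
Adding mass to a fork lowers its frequency; the adjustment lowers the fork's frequency.
The beat rate rose, so the adjustment moved the fork further from 598.6 Hz — it was already below the reference.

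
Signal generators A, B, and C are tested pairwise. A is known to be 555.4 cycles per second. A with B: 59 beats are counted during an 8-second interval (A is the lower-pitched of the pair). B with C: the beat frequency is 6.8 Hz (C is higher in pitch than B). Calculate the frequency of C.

A–B: Beat frequency = 59/8 = 7.375 Hz.
B is above A, so f_B = 555.4 + 7.375 = 562.775 Hz.
C is above B, so f_C = 562.775 + 6.8 = 569.575 Hz.

569.575 Hz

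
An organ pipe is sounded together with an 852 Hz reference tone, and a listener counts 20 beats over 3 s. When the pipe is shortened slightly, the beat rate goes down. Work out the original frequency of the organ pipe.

845.3333 Hz

Beat frequency = 20/3 = 6.6667 Hz.
|f − 852| = 6.6667, so the organ pipe was at either 845.3333 Hz or 858.6667 Hz.
A shorter pipe has a higher fundamental; the adjustment raises the organ pipe's frequency.
The beat rate fell, so the adjustment moved the organ pipe toward 852 Hz — it must have started below the reference.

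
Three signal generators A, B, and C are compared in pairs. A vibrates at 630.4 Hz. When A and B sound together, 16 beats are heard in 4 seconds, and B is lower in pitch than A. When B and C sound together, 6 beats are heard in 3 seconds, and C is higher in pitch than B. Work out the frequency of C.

628.4 Hz

A–B: Beat frequency = 16/4 = 4 Hz.
B is below A, so f_B = 630.4 − 4 = 626.4 Hz.
B–C: Beat frequency = 6/3 = 2 Hz.
C is above B, so f_C = 626.4 + 2 = 628.4 Hz.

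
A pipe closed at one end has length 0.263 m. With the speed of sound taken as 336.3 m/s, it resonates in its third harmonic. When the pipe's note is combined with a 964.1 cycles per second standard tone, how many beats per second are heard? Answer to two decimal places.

5.07 Hz

Closed pipe (odd harmonics): f_n = n·v/(4L) = 3·336.3/(4·0.263) = 959.0304 Hz.
f_beat = |959.0304 − 964.1| = 5.07 Hz.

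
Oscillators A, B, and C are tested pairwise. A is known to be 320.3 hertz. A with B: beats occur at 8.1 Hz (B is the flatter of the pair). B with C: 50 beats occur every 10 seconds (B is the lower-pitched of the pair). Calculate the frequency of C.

B is below A, so f_B = 320.3 − 8.1 = 312.2 Hz.
B–C: Beat frequency = 50/10 = 5 Hz.
C is above B, so f_C = 312.2 + 5 = 317.2 Hz.

317.2 Hz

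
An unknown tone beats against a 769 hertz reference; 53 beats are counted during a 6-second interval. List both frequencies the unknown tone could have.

760.1667 Hz or 777.8333 Hz

Beat frequency = 53/6 = 8.8333 Hz.
|f − 769| = 8.8333, so f = 769 ± 8.8333.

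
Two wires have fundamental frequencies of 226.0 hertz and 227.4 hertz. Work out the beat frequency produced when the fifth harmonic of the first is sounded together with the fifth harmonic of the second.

Fifth harmonic of the first: 5·226.0 = 1130.0 Hz.
Fifth harmonic of the second: 5·227.4 = 1137.0 Hz.
f_beat = |1130.0 − 1137.0| = 7.0 Hz.

7.0 Hz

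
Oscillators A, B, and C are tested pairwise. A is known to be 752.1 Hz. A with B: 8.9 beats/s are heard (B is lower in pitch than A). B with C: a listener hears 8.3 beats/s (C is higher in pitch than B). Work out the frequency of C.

751.5 Hz

B is below A, so f_B = 752.1 − 8.9 = 743.2 Hz.
C is above B, so f_C = 743.2 + 8.3 = 751.5 Hz.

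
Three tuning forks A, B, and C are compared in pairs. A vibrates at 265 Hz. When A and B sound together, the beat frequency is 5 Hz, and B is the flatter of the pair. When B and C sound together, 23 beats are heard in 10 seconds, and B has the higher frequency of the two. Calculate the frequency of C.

257.7 Hz

B is below A, so f_B = 265 − 5 = 260 Hz.
B–C: Beat frequency = 23/10 = 2.3 Hz.
C is below B, so f_C = 260 − 2.3 = 257.7 Hz.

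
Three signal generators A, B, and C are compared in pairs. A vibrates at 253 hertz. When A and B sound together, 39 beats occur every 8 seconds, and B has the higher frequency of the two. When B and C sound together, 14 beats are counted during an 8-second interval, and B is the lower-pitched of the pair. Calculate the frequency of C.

259.625 Hz

A–B: Beat frequency = 39/8 = 4.875 Hz.
B is above A, so f_B = 253 + 4.875 = 257.875 Hz.
B–C: Beat frequency = 14/8 = 1.75 Hz.
C is above B, so f_C = 257.875 + 1.75 = 259.625 Hz.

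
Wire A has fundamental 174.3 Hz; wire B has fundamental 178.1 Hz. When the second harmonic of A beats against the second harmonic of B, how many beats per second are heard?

Second harmonic of the first: 2·174.3 = 348.6 Hz.
Second harmonic of the second: 2·178.1 = 356.2 Hz.
f_beat = |348.6 − 356.2| = 7.6 Hz.

7.6 Hz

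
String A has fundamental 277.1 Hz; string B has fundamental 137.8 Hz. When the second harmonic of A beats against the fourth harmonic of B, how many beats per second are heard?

Second harmonic of the first: 2·277.1 = 554.2 Hz.
Fourth harmonic of the second: 4·137.8 = 551.2 Hz.
f_beat = |554.2 − 551.2| = 3.0 Hz.

3.0 Hz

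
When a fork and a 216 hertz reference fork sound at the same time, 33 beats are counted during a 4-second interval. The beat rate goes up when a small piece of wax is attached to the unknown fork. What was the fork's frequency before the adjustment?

Beat frequency = 33/4 = 8.25 Hz.
|f − 216| = 8.25, so the fork was at either 207.75 Hz or 224.25 Hz.
Loading a fork with wax lowers its frequency; the adjustment lowers the fork's frequency.
The beat rate rose, so the adjustment moved the fork further from 216 Hz — it was already below the reference.

207.75 Hz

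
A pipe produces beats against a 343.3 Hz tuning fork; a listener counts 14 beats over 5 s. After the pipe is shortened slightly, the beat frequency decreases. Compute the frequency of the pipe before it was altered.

Beat frequency = 14/5 = 2.8 Hz.
|f − 343.3| = 2.8, so the pipe was at either 340.5 Hz or 346.1 Hz.
A shorter pipe has a higher fundamental; the adjustment raises the pipe's frequency.
The beat rate fell, so the adjustment moved the pipe toward 343.3 Hz — it must have started below the reference.

340.5 Hz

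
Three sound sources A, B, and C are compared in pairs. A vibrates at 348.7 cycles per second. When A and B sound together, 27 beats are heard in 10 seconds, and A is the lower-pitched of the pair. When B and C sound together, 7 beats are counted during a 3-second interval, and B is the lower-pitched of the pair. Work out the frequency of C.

353.7333 Hz

A–B: Beat frequency = 27/10 = 2.7 Hz.
B is above A, so f_B = 348.7 + 2.7 = 351.4 Hz.
B–C: Beat frequency = 7/3 = 2.3333 Hz.
C is above B, so f_C = 351.4 + 2.3333 = 353.7333 Hz.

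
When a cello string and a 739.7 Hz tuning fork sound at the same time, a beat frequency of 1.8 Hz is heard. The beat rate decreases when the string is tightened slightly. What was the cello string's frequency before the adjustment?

737.9 Hz

|f − 739.7| = 1.8, so the cello string was at either 737.9 Hz or 741.5 Hz.
Increasing tension raises a string's frequency; the adjustment raises the cello string's frequency.
The beat rate fell, so the adjustment moved the cello string toward 739.7 Hz — it must have started below the reference.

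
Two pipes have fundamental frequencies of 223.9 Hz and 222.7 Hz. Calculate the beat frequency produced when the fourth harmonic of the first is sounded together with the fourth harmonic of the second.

4.8 Hz

Fourth harmonic of the first: 4·223.9 = 895.6 Hz.
Fourth harmonic of the second: 4·222.7 = 890.8 Hz.
f_beat = |895.6 − 890.8| = 4.8 Hz.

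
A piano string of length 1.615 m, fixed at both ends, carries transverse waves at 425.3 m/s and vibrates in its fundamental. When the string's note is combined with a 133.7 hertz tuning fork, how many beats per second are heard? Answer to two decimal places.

2.03 Hz

For a string fixed at both ends, f_n = n·v/(2L) = 1·425.3/(2·1.615) = 131.6718 Hz.
f_beat = |131.6718 − 133.7| = 2.03 Hz.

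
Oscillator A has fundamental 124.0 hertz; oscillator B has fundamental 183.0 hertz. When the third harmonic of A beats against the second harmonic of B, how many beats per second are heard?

6.0 Hz

Third harmonic of the first: 3·124.0 = 372.0 Hz.
Second harmonic of the second: 2·183.0 = 366.0 Hz.
f_beat = |372.0 − 366.0| = 6.0 Hz.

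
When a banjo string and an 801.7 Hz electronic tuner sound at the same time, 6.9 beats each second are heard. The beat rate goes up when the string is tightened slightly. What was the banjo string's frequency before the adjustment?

808.6 Hz

|f − 801.7| = 6.9, so the banjo string was at either 794.8 Hz or 808.6 Hz.
Increasing tension raises a string's frequency; the adjustment raises the banjo string's frequency.
The beat rate rose, so the adjustment moved the banjo string further from 801.7 Hz — it was already above the reference.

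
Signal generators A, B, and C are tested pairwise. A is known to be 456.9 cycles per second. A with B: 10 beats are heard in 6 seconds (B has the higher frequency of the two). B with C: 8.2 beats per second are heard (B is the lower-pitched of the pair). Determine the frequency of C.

A–B: Beat frequency = 10/6 = 1.6667 Hz.
B is above A, so f_B = 456.9 + 1.6667 = 458.5667 Hz.
C is above B, so f_C = 458.5667 + 8.2 = 466.7667 Hz.

466.7667 Hz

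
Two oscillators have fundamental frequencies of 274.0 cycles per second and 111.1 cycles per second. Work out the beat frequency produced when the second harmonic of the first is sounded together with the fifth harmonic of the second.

Second harmonic of the first: 2·274.0 = 548.0 Hz.
Fifth harmonic of the second: 5·111.1 = 555.5 Hz.
f_beat = |548.0 − 555.5| = 7.5 Hz.

7.5 Hz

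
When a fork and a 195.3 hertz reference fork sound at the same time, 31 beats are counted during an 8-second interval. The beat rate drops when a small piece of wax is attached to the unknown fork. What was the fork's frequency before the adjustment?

Beat frequency = 31/8 = 3.875 Hz.
|f − 195.3| = 3.875, so the fork was at either 191.425 Hz or 199.175 Hz.
Loading a fork with wax lowers its frequency; the adjustment lowers the fork's frequency.
The beat rate fell, so the adjustment moved the fork toward 195.3 Hz — it must have started above the reference.

199.175 Hz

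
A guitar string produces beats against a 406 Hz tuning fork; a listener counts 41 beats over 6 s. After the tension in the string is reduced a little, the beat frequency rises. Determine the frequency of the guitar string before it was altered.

Beat frequency = 41/6 = 6.8333 Hz.
|f − 406| = 6.8333, so the guitar string was at either 399.1667 Hz or 412.8333 Hz.
Lower tension means lower frequency; the adjustment lowers the guitar string's frequency.
The beat rate rose, so the adjustment moved the guitar string further from 406 Hz — it was already below the reference.

399.1667 Hz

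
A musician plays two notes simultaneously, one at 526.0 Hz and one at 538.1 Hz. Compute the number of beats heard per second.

The beat frequency equals the magnitude of the frequency difference.
|526.0 − 538.1| = 12.1 Hz.

12.1 Hz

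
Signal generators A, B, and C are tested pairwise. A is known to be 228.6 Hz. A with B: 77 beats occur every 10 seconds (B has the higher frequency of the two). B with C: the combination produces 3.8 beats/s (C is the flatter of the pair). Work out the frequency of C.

A–B: Beat frequency = 77/10 = 7.7 Hz.
B is above A, so f_B = 228.6 + 7.7 = 236.3 Hz.
C is below B, so f_C = 236.3 − 3.8 = 232.5 Hz.

232.5 Hz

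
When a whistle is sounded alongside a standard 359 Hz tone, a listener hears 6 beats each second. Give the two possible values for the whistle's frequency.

353 Hz or 365 Hz

|f − 359| = 6, so f = 359 ± 6.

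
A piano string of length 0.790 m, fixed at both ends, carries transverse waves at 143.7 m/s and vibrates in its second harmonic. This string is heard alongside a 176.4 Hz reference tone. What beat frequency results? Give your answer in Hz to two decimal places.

5.50 Hz

For a string fixed at both ends, f_n = n·v/(2L) = 2·143.7/(2·0.790) = 181.8987 Hz.
f_beat = |181.8987 − 176.4| = 5.50 Hz.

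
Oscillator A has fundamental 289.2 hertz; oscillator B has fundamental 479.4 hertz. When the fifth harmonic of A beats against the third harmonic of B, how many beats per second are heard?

7.8 Hz

Fifth harmonic of the first: 5·289.2 = 1446.0 Hz.
Third harmonic of the second: 3·479.4 = 1438.2 Hz.
f_beat = |1446.0 − 1438.2| = 7.8 Hz.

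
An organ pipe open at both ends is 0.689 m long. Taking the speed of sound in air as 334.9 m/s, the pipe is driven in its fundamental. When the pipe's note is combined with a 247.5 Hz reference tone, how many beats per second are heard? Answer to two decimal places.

Open pipe: f_n = n·v/(2L) = 1·334.9/(2·0.689) = 243.0334 Hz.
f_beat = |243.0334 − 247.5| = 4.47 Hz.

4.47 Hz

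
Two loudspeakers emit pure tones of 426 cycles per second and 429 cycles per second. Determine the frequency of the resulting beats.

f_beat = |f₁ − f₂|.
|426 − 429| = 3 Hz.

3 Hz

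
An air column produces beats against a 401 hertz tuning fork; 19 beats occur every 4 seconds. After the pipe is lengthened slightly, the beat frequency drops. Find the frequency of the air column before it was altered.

405.75 Hz

Beat frequency = 19/4 = 4.75 Hz.
|f − 401| = 4.75, so the air column was at either 396.25 Hz or 405.75 Hz.
A longer pipe has a lower fundamental; the adjustment lowers the air column's frequency.
The beat rate fell, so the adjustment moved the air column toward 401 Hz — it must have started above the reference.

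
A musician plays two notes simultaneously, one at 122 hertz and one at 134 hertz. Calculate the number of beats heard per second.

The beat frequency equals the magnitude of the frequency difference.
|122 − 134| = 12 Hz.

12 Hz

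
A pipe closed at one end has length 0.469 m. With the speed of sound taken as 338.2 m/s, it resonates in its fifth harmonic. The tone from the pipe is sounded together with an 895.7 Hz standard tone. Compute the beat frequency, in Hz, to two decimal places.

5.69 Hz

Closed pipe (odd harmonics): f_n = n·v/(4L) = 5·338.2/(4·0.469) = 901.3859 Hz.
f_beat = |901.3859 − 895.7| = 5.69 Hz.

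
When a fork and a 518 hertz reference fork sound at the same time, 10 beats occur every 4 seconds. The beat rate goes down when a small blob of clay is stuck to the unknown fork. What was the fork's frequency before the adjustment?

Beat frequency = 10/4 = 2.5 Hz.
|f − 518| = 2.5, so the fork was at either 515.5 Hz or 520.5 Hz.
Adding mass to a fork lowers its frequency; the adjustment lowers the fork's frequency.
The beat rate fell, so the adjustment moved the fork toward 518 Hz — it must have started above the reference.

520.5 Hz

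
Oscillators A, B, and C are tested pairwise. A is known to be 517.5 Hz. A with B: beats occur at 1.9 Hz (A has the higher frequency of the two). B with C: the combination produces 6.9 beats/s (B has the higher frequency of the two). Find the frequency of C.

508.7 Hz

B is below A, so f_B = 517.5 − 1.9 = 515.6 Hz.
C is below B, so f_C = 515.6 − 6.9 = 508.7 Hz.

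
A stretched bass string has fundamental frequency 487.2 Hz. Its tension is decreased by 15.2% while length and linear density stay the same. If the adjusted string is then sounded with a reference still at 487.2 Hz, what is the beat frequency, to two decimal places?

38.55 Hz

For a string, f ∝ √T, so the new frequency is 487.2·√0.848 = 448.6475 Hz.
f_beat = |448.6475 − 487.2| = 38.55 Hz.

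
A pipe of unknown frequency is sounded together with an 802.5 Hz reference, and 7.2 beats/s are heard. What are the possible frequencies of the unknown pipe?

795.3 Hz or 809.7 Hz

|f − 802.5| = 7.2, so f = 802.5 ± 7.2.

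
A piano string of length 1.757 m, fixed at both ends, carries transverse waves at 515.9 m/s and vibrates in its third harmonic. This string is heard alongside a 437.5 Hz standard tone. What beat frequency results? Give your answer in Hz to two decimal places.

For a string fixed at both ends, f_n = n·v/(2L) = 3·515.9/(2·1.757) = 440.4382 Hz.
f_beat = |440.4382 − 437.5| = 2.94 Hz.

2.94 Hz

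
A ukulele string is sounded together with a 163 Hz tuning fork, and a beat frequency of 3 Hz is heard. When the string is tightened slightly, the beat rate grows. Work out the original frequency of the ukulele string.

166 Hz

|f − 163| = 3, so the ukulele string was at either 160 Hz or 166 Hz.
Increasing tension raises a string's frequency; the adjustment raises the ukulele string's frequency.
The beat rate rose, so the adjustment moved the ukulele string further from 163 Hz — it was already above the reference.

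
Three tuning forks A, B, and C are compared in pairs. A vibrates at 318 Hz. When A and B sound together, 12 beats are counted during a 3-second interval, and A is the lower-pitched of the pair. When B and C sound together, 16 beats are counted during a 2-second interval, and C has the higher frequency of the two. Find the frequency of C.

A–B: Beat frequency = 12/3 = 4 Hz.
B is above A, so f_B = 318 + 4 = 322 Hz.
B–C: Beat frequency = 16/2 = 8 Hz.
C is above B, so f_C = 322 + 8 = 330 Hz.

330 Hz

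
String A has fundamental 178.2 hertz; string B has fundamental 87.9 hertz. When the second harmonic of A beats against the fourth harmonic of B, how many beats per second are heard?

Second harmonic of the first: 2·178.2 = 356.4 Hz.
Fourth harmonic of the second: 4·87.9 = 351.6 Hz.
f_beat = |356.4 − 351.6| = 4.8 Hz.

4.8 Hz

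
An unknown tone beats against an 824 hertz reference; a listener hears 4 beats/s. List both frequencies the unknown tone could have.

820 Hz or 828 Hz

|f − 824| = 4, so f = 824 ± 4.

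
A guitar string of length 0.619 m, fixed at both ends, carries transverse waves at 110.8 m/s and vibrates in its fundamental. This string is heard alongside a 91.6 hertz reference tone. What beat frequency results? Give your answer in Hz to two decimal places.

For a string fixed at both ends, f_n = n·v/(2L) = 1·110.8/(2·0.619) = 89.4992 Hz.
f_beat = |89.4992 − 91.6| = 2.10 Hz.

2.10 Hz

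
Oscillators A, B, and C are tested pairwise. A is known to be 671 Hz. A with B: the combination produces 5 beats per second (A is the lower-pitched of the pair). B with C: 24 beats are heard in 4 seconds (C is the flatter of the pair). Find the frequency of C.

B is above A, so f_B = 671 + 5 = 676 Hz.
B–C: Beat frequency = 24/4 = 6 Hz.
C is below B, so f_C = 676 − 6 = 670 Hz.

670 Hz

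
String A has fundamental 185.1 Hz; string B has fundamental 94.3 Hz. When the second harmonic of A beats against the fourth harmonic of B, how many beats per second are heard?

7.0 Hz

Second harmonic of the first: 2·185.1 = 370.2 Hz.
Fourth harmonic of the second: 4·94.3 = 377.2 Hz.
f_beat = |370.2 − 377.2| = 7.0 Hz.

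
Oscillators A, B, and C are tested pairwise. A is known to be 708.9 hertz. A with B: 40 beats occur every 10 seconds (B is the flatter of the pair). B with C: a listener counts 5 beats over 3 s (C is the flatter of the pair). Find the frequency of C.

703.2333 Hz

A–B: Beat frequency = 40/10 = 4 Hz.
B is below A, so f_B = 708.9 − 4 = 704.9 Hz.
B–C: Beat frequency = 5/3 = 1.6667 Hz.
C is below B, so f_C = 704.9 − 1.6667 = 703.2333 Hz.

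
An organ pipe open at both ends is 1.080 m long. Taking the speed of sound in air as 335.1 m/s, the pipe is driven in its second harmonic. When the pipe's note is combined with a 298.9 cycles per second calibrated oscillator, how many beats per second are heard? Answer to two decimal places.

11.38 Hz

Open pipe: f_n = n·v/(2L) = 2·335.1/(2·1.080) = 310.2778 Hz.
f_beat = |310.2778 − 298.9| = 11.38 Hz.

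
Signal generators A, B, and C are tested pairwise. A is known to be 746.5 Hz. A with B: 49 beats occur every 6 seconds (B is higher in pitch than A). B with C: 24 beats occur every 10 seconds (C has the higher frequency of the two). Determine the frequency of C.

757.0667 Hz

A–B: Beat frequency = 49/6 = 8.1667 Hz.
B is above A, so f_B = 746.5 + 8.1667 = 754.6667 Hz.
B–C: Beat frequency = 24/10 = 2.4 Hz.
C is above B, so f_C = 754.6667 + 2.4 = 757.0667 Hz.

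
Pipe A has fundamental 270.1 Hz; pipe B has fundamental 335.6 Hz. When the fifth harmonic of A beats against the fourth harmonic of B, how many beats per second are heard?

8.1 Hz

Fifth harmonic of the first: 5·270.1 = 1350.5 Hz.
Fourth harmonic of the second: 4·335.6 = 1342.4 Hz.
f_beat = |1350.5 − 1342.4| = 8.1 Hz.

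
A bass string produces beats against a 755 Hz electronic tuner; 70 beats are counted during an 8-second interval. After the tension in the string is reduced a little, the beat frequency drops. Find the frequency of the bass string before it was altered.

Beat frequency = 70/8 = 8.75 Hz.
|f − 755| = 8.75, so the bass string was at either 746.25 Hz or 763.75 Hz.
Lower tension means lower frequency; the adjustment lowers the bass string's frequency.
The beat rate fell, so the adjustment moved the bass string toward 755 Hz — it must have started above the reference.

763.75 Hz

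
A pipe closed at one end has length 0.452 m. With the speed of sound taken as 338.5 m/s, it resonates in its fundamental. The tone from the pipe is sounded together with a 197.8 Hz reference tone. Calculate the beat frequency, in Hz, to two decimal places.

10.58 Hz

Closed pipe (odd harmonics): f_n = n·v/(4L) = 1·338.5/(4·0.452) = 187.2235 Hz.
f_beat = |187.2235 − 197.8| = 10.58 Hz.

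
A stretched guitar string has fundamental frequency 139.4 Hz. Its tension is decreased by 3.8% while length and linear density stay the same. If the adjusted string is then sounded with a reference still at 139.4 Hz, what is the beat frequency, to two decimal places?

For a string, f ∝ √T, so the new frequency is 139.4·√0.962 = 136.7257 Hz.
f_beat = |136.7257 − 139.4| = 2.67 Hz.

2.67 Hz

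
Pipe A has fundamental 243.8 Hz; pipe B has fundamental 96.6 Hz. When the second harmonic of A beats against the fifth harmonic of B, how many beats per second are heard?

4.6 Hz

Second harmonic of the first: 2·243.8 = 487.6 Hz.
Fifth harmonic of the second: 5·96.6 = 483.0 Hz.
f_beat = |487.6 − 483.0| = 4.6 Hz.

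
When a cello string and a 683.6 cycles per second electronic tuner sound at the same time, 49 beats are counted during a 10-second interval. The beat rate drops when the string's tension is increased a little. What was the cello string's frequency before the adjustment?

678.7 Hz

Beat frequency = 49/10 = 4.9 Hz.
|f − 683.6| = 4.9, so the cello string was at either 678.7 Hz or 688.5 Hz.
Higher tension means higher frequency; the adjustment raises the cello string's frequency.
The beat rate fell, so the adjustment moved the cello string toward 683.6 Hz — it must have started below the reference.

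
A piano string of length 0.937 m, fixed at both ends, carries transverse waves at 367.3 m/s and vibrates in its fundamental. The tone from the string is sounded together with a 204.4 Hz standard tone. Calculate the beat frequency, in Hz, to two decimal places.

8.40 Hz

For a string fixed at both ends, f_n = n·v/(2L) = 1·367.3/(2·0.937) = 195.9979 Hz.
f_beat = |195.9979 − 204.4| = 8.40 Hz.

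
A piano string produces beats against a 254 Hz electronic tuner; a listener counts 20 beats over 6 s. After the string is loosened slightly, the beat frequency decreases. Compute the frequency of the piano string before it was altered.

Beat frequency = 20/6 = 3.3333 Hz.
|f − 254| = 3.3333, so the piano string was at either 250.6667 Hz or 257.3333 Hz.
Reducing tension lowers a string's frequency; the adjustment lowers the piano string's frequency.
The beat rate fell, so the adjustment moved the piano string toward 254 Hz — it must have started above the reference.

257.3333 Hz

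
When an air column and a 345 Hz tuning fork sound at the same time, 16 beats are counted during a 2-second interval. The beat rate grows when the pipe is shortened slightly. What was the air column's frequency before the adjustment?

353 Hz

Beat frequency = 16/2 = 8 Hz.
|f − 345| = 8, so the air column was at either 337 Hz or 353 Hz.
A shorter pipe has a higher fundamental; the adjustment raises the air column's frequency.
The beat rate rose, so the adjustment moved the air column further from 345 Hz — it was already above the reference.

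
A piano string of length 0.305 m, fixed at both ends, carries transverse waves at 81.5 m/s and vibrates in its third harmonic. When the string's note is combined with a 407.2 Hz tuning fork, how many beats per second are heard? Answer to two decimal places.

6.38 Hz

For a string fixed at both ends, f_n = n·v/(2L) = 3·81.5/(2·0.305) = 400.8197 Hz.
f_beat = |400.8197 − 407.2| = 6.38 Hz.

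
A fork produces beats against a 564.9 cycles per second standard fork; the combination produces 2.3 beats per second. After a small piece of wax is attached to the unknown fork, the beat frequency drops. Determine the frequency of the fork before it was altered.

|f − 564.9| = 2.3, so the fork was at either 562.6 Hz or 567.2 Hz.
Loading a fork with wax lowers its frequency; the adjustment lowers the fork's frequency.
The beat rate fell, so the adjustment moved the fork toward 564.9 Hz — it must have started above the reference.

567.2 Hz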